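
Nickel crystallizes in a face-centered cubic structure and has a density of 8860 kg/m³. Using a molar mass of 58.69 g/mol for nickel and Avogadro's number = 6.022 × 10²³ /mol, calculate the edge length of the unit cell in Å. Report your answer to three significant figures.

3.53 Å

With Z = 4 atoms per FCC cell, a³ = Z·M/(N_A·ρ) = 4 × 58.69 / (6.022 × 10²³ × 8.860 g/cm³) = 4.400 × 10^-23 cm³.
a = (4.400 × 10^-23)^(1/3) = 3.530 × 10^-8 cm = 3.53 Å.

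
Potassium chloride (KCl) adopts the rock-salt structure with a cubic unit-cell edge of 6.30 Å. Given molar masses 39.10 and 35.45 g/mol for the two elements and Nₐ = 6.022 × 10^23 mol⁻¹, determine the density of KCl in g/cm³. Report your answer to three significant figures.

1.98 g/cm³

The rock-salt structure contains Z = 4 formula units per cell; M(KCl) = 39.10 + 35.45 = 74.55 g/mol.
a³ = (6.300 × 10^-8 cm)³ = 2.500 × 10^-22 cm³.
ρ = 4 × 74.55 / (6.022 × 10²³ × 2.500 × 10^-22) = 1.980 g/cm³.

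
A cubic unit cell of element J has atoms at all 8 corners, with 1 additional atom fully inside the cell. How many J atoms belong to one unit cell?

2

Corner atoms are shared by 8 cells (1/8 each), interior atoms are unshared.
Net atoms = 8 × 1/8 + 1 = 1 + 1 = 2.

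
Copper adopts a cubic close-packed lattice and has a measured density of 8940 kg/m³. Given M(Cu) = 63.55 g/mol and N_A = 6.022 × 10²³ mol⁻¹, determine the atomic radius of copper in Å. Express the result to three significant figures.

For an FCC cell (Z = 4), a³ = Z·M/(N_A·ρ) = 4 × 63.55 / (6.022 × 10²³ × 8.940) = 4.722 × 10^-23 cm³, so a = 3.614 × 10^-8 cm = 3.614 Å.
Atoms touch along the face diagonal, so √2·a = 4r, so r = 0.3536 × a = 1.28 Å.

1.28 Å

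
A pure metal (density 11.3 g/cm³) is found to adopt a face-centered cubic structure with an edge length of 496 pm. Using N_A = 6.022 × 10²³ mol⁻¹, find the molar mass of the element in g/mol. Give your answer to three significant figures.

208 g/mol

An FCC cell has Z = 4 atoms; a = 4.960 × 10^-8 cm.
M = ρ·N_A·a³/Z = 11.3 × 6.022 × 10²³ × 1.220 × 10^-22 / 4 = 208 g/mol.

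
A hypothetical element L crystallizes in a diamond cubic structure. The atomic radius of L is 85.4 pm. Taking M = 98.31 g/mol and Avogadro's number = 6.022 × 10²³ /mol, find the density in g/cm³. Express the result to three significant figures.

21.3 g/cm³

In a diamond cubic lattice, nearest neighbors lie along the body diagonal with √3·a = 8r, giving a = 394.4 pm = 3.944 × 10^-8 cm.
With Z = 8, ρ = Z·M/(N_A·a³) = 8 × 98.31 / (6.022 × 10²³ × 6.137 × 10^-23) = 21.28 g/cm³.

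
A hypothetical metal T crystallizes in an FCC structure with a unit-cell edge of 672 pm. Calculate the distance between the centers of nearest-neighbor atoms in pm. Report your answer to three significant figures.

475 pm

In an FCC structure, atoms touch along the face diagonal, so √2·a = 4r; the nearest-neighbor distance equals 2r = 0.7071·a.
d = 0.7071 × 672 = 475 pm.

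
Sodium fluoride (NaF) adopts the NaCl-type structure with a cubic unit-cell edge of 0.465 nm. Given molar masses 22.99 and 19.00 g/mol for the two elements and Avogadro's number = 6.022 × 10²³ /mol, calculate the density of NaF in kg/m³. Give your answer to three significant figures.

2770 kg/m³

The NaCl-type structure contains Z = 4 formula units per cell; M(NaF) = 22.99 + 19.00 = 41.99 g/mol.
a³ = (4.650 × 10^-8 cm)³ = 1.005 × 10^-22 cm³.
ρ = 4 × 41.99 / (6.022 × 10²³ × 1.005 × 10^-22) = 2.774 g/cm³ = 2770 kg/m³.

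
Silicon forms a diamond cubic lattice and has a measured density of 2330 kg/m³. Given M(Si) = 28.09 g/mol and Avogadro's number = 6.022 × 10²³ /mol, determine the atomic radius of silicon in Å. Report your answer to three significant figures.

For a diamond cubic cell (Z = 8), a³ = Z·M/(N_A·ρ) = 8 × 28.09 / (6.022 × 10²³ × 2.330) = 1.602 × 10^-22 cm³, so a = 5.431 × 10^-8 cm = 5.431 Å.
Nearest neighbors lie along the body diagonal with √3·a = 8r, so r = 0.2165 × a = 1.18 Å.

1.18 Å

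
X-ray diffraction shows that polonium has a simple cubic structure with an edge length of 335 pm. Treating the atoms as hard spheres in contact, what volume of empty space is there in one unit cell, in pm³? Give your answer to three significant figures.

In a simple cubic lattice atoms touch along the cell edge, so a = 2r, so r = 0.5000a = 167.5 pm.
V_cell = a³ = 3.760 × 10^7 pm³; V_atoms = 1 × (4/3)πr³ = 1.968 × 10^7 pm³.
Empty space = 3.760 × 10^7 − 1.968 × 10^7 = 1.79 × 10^7 pm³.

1.79 × 10^7 pm³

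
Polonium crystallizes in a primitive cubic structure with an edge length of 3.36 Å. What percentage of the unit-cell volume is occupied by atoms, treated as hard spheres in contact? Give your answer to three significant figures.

In a simple cubic lattice atoms touch along the cell edge, so a = 2r, so r = 0.5000a = 1.680 Å.
Packing fraction = Z·(4/3)πr³ / a³ = 1 × (4/3)π × (1.680)³ / (3.36)³ = 0.5236 = 52.4%.

52.4%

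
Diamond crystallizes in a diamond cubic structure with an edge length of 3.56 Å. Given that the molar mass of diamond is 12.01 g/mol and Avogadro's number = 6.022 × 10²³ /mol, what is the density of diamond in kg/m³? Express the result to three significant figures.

A diamond cubic unit cell contains Z = 8 atoms.
Cell volume: a³ = (3.56 Å)³ = (3.560 × 10^-8 cm)³ = 4.512 × 10^-23 cm³.
ρ = Z·M/(N_A·a³) = 8 × 12.01 / (6.022 × 10²³ × 4.512 × 10^-23) = 3.536 g/cm³ = 3540 kg/m³.

3540 kg/m³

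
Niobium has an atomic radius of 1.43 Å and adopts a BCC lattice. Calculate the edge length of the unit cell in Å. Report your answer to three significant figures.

In a BCC lattice, atoms touch along the body diagonal, so √3·a = 4r.
a = 4r/√3 = 4 × 1.43 / 1.7321 = 3.30 Å.

3.30 Å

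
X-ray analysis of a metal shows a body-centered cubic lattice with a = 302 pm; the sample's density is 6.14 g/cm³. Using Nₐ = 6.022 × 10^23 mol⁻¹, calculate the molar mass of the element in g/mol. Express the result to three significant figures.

A BCC cell has Z = 2 atoms; a = 3.020 × 10^-8 cm.
M = ρ·N_A·a³/Z = 6.14 × 6.022 × 10²³ × 2.754 × 10^-23 / 2 = 50.9 g/mol.

50.9 g/mol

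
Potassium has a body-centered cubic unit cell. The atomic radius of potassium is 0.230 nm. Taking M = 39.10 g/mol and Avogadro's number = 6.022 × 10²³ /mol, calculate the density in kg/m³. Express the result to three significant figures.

867 kg/m³

In a BCC lattice, atoms touch along the body diagonal, so √3·a = 4r, giving a = 0.5312 nm = 5.312 × 10^-8 cm.
With Z = 2, ρ = Z·M/(N_A·a³) = 2 × 39.10 / (6.022 × 10²³ × 1.499 × 10^-22) = 0.8665 g/cm³ = 867 kg/m³.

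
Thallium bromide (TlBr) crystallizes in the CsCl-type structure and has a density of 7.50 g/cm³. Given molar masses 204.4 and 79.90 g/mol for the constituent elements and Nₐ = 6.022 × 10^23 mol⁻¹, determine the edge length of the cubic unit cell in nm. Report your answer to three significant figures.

M(TlBr) = 284.3 g/mol; Z = 1 formula unit per cell.
a³ = Z·M/(N_A·ρ) = 1 × 284.3 / (6.022 × 10²³ × 7.50) = 6.295 × 10^-23 cm³, so a = 3.978 × 10^-8 cm = 0.398 nm.

0.398 nm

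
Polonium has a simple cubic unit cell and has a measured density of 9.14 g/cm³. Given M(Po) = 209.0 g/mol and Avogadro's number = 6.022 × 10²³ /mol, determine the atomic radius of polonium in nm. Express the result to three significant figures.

For a simple cubic cell (Z = 1), a³ = Z·M/(N_A·ρ) = 1 × 209.0 / (6.022 × 10²³ × 9.140) = 3.797 × 10^-23 cm³, so a = 3.361 × 10^-8 cm = 0.3361 nm.
Atoms touch along the cell edge, so a = 2r, so r = 0.5000 × a = 0.168 nm.

0.168 nm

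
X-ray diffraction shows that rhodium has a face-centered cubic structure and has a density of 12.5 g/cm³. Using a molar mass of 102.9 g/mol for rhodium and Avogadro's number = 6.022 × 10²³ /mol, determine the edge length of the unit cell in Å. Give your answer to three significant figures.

With Z = 4 atoms per FCC cell, a³ = Z·M/(N_A·ρ) = 4 × 102.9 / (6.022 × 10²³ × 12.50 g/cm³) = 5.468 × 10^-23 cm³.
a = (5.468 × 10^-23)^(1/3) = 3.796 × 10^-8 cm = 3.80 Å.

3.80 Å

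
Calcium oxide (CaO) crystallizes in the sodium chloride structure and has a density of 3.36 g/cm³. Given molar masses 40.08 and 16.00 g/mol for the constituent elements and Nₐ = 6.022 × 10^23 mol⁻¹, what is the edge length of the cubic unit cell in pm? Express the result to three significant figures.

M(CaO) = 56.08 g/mol; Z = 4 formula units per cell.
a³ = Z·M/(N_A·ρ) = 4 × 56.08 / (6.022 × 10²³ × 3.36) = 1.109 × 10^-22 cm³, so a = 4.804 × 10^-8 cm = 480 pm.

480 pm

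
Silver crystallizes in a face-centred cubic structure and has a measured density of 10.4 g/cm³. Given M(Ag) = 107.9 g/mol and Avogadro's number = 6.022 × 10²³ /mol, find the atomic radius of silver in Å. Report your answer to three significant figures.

For an FCC cell (Z = 4), a³ = Z·M/(N_A·ρ) = 4 × 107.9 / (6.022 × 10²³ × 10.40) = 6.891 × 10^-23 cm³, so a = 4.100 × 10^-8 cm = 4.100 Å.
Atoms touch along the face diagonal, so √2·a = 4r, so r = 0.3536 × a = 1.45 Å.

1.45 Å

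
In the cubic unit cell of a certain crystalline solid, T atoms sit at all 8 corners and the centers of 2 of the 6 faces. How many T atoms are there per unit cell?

2

Corner atoms are shared by 8 cells (1/8 each), face atoms by 2 (1/2 each).
Net atoms = 8 × 1/8 + 2 × 1/2 = 1 + 1 = 2.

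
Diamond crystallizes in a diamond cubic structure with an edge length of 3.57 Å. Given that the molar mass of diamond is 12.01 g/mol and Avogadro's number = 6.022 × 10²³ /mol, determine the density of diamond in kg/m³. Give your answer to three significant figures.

3510 kg/m³

A diamond cubic unit cell contains Z = 8 atoms.
Cell volume: a³ = (3.57 Å)³ = (3.570 × 10^-8 cm)³ = 4.550 × 10^-23 cm³.
ρ = Z·M/(N_A·a³) = 8 × 12.01 / (6.022 × 10²³ × 4.550 × 10^-23) = 3.507 g/cm³ = 3510 kg/m³.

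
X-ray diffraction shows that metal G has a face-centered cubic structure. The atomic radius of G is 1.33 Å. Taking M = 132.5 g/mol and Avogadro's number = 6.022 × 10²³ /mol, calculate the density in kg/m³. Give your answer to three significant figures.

In an FCC lattice, atoms touch along the face diagonal, so √2·a = 4r, giving a = 3.762 Å = 3.762 × 10^-8 cm.
With Z = 4, ρ = Z·M/(N_A·a³) = 4 × 132.5 / (6.022 × 10²³ × 5.323 × 10^-23) = 16.53 g/cm³ = 16500 kg/m³.

16500 kg/m³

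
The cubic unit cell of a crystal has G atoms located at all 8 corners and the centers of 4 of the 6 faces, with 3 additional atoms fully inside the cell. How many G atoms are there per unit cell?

Corner atoms are shared by 8 cells (1/8 each), face atoms by 2 (1/2 each), interior atoms are unshared.
Net atoms = 8 × 1/8 + 4 × 1/2 + 3 = 1 + 2 + 3 = 6.

6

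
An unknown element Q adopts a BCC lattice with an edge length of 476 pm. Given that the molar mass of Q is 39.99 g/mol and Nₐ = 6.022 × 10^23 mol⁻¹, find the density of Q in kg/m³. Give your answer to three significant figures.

1230 kg/m³

A BCC unit cell contains Z = 2 atoms.
Cell volume: a³ = (476 pm)³ = (4.760 × 10^-8 cm)³ = 1.079 × 10^-22 cm³.
ρ = Z·M/(N_A·a³) = 2 × 39.99 / (6.022 × 10²³ × 1.079 × 10^-22) = 1.231 g/cm³ = 1230 kg/m³.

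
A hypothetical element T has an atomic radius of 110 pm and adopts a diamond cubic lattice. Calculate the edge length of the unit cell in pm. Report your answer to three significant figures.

508 pm

In a diamond cubic lattice, nearest neighbors lie along the body diagonal with √3·a = 8r.
a = 8r/√3 = 8 × 110 / 1.7321 = 508 pm.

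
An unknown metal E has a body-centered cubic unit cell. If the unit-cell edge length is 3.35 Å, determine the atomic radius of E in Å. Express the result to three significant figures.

In a BCC lattice, atoms touch along the body diagonal, so √3·a = 4r.
r = √3·a/4 = 1.7321 × 3.35 / 4 = 1.45 Å.

1.45 Å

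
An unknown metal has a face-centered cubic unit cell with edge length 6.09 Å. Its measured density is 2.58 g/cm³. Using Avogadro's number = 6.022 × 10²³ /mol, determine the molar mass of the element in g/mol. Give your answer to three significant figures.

An FCC cell has Z = 4 atoms; a = 6.090 × 10^-8 cm.
M = ρ·N_A·a³/Z = 2.58 × 6.022 × 10²³ × 2.259 × 10^-22 / 4 = 87.7 g/mol.

87.7 g/mol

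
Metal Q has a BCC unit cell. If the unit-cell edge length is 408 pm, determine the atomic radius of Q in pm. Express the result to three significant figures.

In a BCC lattice, atoms touch along the body diagonal, so √3·a = 4r.
r = √3·a/4 = 1.7321 × 408 / 4 = 177 pm.

177 pm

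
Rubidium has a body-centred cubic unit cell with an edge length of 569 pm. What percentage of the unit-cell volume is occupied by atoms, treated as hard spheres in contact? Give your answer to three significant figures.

68.0%

In a BCC lattice atoms touch along the body diagonal, so √3·a = 4r, so r = 0.4330a = 246.4 pm.
Packing fraction = Z·(4/3)πr³ / a³ = 2 × (4/3)π × (246.4)³ / (569)³ = 0.6802 = 68.0%.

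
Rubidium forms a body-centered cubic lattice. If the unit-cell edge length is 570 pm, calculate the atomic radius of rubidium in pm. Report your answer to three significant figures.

247 pm

In a BCC lattice, atoms touch along the body diagonal, so √3·a = 4r.
r = √3·a/4 = 1.7321 × 570 / 4 = 247 pm.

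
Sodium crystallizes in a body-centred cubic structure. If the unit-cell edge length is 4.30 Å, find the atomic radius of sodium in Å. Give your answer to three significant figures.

1.86 Å

In a BCC lattice, atoms touch along the body diagonal, so √3·a = 4r.
r = √3·a/4 = 1.7321 × 4.30 / 4 = 1.86 Å.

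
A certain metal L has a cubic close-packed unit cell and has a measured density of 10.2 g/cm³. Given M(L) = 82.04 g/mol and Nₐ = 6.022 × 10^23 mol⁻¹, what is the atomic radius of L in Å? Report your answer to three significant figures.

For an FCC cell (Z = 4), a³ = Z·M/(N_A·ρ) = 4 × 82.04 / (6.022 × 10²³ × 10.20) = 5.343 × 10^-23 cm³, so a = 3.766 × 10^-8 cm = 3.766 Å.
Atoms touch along the face diagonal, so √2·a = 4r, so r = 0.3536 × a = 1.33 Å.

1.33 Å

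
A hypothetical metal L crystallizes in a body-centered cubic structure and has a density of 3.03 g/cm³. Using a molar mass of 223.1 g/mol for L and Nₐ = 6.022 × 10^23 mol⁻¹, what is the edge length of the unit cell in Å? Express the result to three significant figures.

6.25 Å

With Z = 2 atoms per BCC cell, a³ = Z·M/(N_A·ρ) = 2 × 223.1 / (6.022 × 10²³ × 3.030 g/cm³) = 2.445 × 10^-22 cm³.
a = (2.445 × 10^-22)^(1/3) = 6.253 × 10^-8 cm = 6.25 Å.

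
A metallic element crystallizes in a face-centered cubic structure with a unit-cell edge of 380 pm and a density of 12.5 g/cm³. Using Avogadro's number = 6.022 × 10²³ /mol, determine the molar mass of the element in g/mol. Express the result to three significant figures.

103 g/mol

An FCC cell has Z = 4 atoms; a = 3.800 × 10^-8 cm.
M = ρ·N_A·a³/Z = 12.5 × 6.022 × 10²³ × 5.487 × 10^-23 / 4 = 103 g/mol.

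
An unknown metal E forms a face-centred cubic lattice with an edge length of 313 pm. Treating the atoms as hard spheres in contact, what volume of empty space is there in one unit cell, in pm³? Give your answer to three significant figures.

In an FCC lattice atoms touch along the face diagonal, so √2·a = 4r, so r = 0.3536a = 110.7 pm.
V_cell = a³ = 3.066 × 10^7 pm³; V_atoms = 4 × (4/3)πr³ = 2.271 × 10^7 pm³.
Empty space = 3.066 × 10^7 − 2.271 × 10^7 = 7.96 × 10^6 pm³.

7.96 × 10^6 pm³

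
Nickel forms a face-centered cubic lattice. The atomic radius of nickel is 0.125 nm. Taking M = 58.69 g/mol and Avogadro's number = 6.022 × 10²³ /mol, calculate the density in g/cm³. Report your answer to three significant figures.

In an FCC lattice, atoms touch along the face diagonal, so √2·a = 4r, giving a = 0.3536 nm = 3.536 × 10^-8 cm.
With Z = 4, ρ = Z·M/(N_A·a³) = 4 × 58.69 / (6.022 × 10²³ × 4.419 × 10^-23) = 8.821 g/cm³.

8.82 g/cm³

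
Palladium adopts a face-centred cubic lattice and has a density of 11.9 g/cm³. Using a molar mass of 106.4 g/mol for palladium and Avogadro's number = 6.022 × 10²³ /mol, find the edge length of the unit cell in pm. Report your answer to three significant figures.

390 pm

With Z = 4 atoms per FCC cell, a³ = Z·M/(N_A·ρ) = 4 × 106.4 / (6.022 × 10²³ × 11.90 g/cm³) = 5.939 × 10^-23 cm³.
a = (5.939 × 10^-23)^(1/3) = 3.902 × 10^-8 cm = 390 pm.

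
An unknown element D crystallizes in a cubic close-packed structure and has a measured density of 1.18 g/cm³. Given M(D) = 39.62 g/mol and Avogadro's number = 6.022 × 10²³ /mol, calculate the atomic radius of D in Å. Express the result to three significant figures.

For an FCC cell (Z = 4), a³ = Z·M/(N_A·ρ) = 4 × 39.62 / (6.022 × 10²³ × 1.180) = 2.230 × 10^-22 cm³, so a = 6.064 × 10^-8 cm = 6.064 Å.
Atoms touch along the face diagonal, so √2·a = 4r, so r = 0.3536 × a = 2.14 Å.

2.14 Å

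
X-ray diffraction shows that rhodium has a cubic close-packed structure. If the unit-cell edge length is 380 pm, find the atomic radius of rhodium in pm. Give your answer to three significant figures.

In an FCC lattice, atoms touch along the face diagonal, so √2·a = 4r.
r = √2·a/4 = 1.4142 × 380 / 4 = 134 pm.

134 pm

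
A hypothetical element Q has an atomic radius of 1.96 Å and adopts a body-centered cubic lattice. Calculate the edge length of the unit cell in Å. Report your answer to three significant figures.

4.53 Å

In a BCC lattice, atoms touch along the body diagonal, so √3·a = 4r.
a = 4r/√3 = 4 × 1.96 / 1.7321 = 4.53 Å.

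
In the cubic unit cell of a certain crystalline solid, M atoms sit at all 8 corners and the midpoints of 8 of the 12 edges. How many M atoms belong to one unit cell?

Corner atoms are shared by 8 cells (1/8 each), edge atoms by 4 (1/4 each).
Net atoms = 8 × 1/8 + 8 × 1/4 = 1 + 2 = 3.

3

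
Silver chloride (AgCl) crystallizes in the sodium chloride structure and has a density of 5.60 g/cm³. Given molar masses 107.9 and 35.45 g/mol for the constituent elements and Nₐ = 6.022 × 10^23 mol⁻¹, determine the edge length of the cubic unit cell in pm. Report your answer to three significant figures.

554 pm

M(AgCl) = 143.35 g/mol; Z = 4 formula units per cell.
a³ = Z·M/(N_A·ρ) = 4 × 143.35 / (6.022 × 10²³ × 5.60) = 1.700 × 10^-22 cm³, so a = 5.540 × 10^-8 cm = 554 pm.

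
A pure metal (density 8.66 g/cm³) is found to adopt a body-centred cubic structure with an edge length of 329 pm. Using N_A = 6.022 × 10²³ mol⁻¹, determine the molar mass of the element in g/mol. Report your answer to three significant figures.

A BCC cell has Z = 2 atoms; a = 3.290 × 10^-8 cm.
M = ρ·N_A·a³/Z = 8.66 × 6.022 × 10²³ × 3.561 × 10^-23 / 2 = 92.9 g/mol.

92.9 g/mol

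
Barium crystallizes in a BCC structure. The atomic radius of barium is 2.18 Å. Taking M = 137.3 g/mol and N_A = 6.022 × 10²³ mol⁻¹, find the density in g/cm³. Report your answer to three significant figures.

3.57 g/cm³

In a BCC lattice, atoms touch along the body diagonal, so √3·a = 4r, giving a = 5.034 Å = 5.034 × 10^-8 cm.
With Z = 2, ρ = Z·M/(N_A·a³) = 2 × 137.3 / (6.022 × 10²³ × 1.276 × 10^-22) = 3.573 g/cm³.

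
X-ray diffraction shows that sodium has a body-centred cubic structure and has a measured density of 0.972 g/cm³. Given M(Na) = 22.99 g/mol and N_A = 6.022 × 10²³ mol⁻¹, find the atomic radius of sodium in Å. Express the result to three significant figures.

For a BCC cell (Z = 2), a³ = Z·M/(N_A·ρ) = 2 × 22.99 / (6.022 × 10²³ × 0.9720) = 7.855 × 10^-23 cm³, so a = 4.283 × 10^-8 cm = 4.283 Å.
Atoms touch along the body diagonal, so √3·a = 4r, so r = 0.4330 × a = 1.85 Å.

1.85 Å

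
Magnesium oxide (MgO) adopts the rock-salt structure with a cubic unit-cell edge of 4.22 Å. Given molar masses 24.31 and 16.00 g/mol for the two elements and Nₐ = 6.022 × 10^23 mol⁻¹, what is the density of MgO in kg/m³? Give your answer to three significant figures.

3560 kg/m³

The rock-salt structure contains Z = 4 formula units per cell; M(MgO) = 24.31 + 16.00 = 40.31 g/mol.
a³ = (4.220 × 10^-8 cm)³ = 7.515 × 10^-23 cm³.
ρ = 4 × 40.31 / (6.022 × 10²³ × 7.515 × 10^-23) = 3.563 g/cm³ = 3560 kg/m³.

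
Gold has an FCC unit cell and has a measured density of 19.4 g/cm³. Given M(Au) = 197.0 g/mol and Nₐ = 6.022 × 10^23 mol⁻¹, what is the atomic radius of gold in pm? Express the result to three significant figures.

144 pm

For an FCC cell (Z = 4), a³ = Z·M/(N_A·ρ) = 4 × 197.0 / (6.022 × 10²³ × 19.40) = 6.745 × 10^-23 cm³, so a = 4.071 × 10^-8 cm = 407.1 pm.
Atoms touch along the face diagonal, so √2·a = 4r, so r = 0.3536 × a = 144 pm.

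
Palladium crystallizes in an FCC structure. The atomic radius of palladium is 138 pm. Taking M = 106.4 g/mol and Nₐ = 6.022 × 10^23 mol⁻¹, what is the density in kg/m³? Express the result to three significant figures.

In an FCC lattice, atoms touch along the face diagonal, so √2·a = 4r, giving a = 390.3 pm = 3.903 × 10^-8 cm.
With Z = 4, ρ = Z·M/(N_A·a³) = 4 × 106.4 / (6.022 × 10²³ × 5.947 × 10^-23) = 11.88 g/cm³ = 11900 kg/m³.

11900 kg/m³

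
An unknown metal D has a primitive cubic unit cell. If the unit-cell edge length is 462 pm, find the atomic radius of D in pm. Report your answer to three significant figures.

231 pm

In a simple cubic lattice, atoms touch along the cell edge, so a = 2r.
r = a/2 = 462/2 = 231 pm.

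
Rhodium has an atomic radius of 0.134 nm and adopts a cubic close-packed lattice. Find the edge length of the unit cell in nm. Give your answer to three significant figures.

0.379 nm

In an FCC lattice, atoms touch along the face diagonal, so √2·a = 4r.
a = 4r/√2 = 4 × 0.134 / 1.4142 = 0.379 nm.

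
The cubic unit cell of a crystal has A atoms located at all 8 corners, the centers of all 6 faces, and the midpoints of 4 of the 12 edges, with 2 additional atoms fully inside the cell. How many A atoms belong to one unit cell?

Corner atoms are shared by 8 cells (1/8 each), face atoms by 2 (1/2 each), edge atoms by 4 (1/4 each), interior atoms are unshared.
Net atoms = 8 × 1/8 + 6 × 1/2 + 4 × 1/4 + 2 = 1 + 3 + 1 + 2 = 7.

7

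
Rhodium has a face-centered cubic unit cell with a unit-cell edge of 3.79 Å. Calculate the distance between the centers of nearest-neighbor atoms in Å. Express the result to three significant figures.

2.68 Å

In an FCC structure, atoms touch along the face diagonal, so √2·a = 4r; the nearest-neighbor distance equals 2r = 0.7071·a.
d = 0.7071 × 3.79 = 2.68 Å.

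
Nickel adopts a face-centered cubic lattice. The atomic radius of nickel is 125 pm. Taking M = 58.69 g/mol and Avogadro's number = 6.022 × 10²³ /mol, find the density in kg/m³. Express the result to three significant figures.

In an FCC lattice, atoms touch along the face diagonal, so √2·a = 4r, giving a = 353.6 pm = 3.536 × 10^-8 cm.
With Z = 4, ρ = Z·M/(N_A·a³) = 4 × 58.69 / (6.022 × 10²³ × 4.419 × 10^-23) = 8.821 g/cm³ = 8820 kg/m³.

8820 kg/m³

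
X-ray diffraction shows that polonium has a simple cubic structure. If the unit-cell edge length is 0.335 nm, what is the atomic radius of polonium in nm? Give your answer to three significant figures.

In a simple cubic lattice, atoms touch along the cell edge, so a = 2r.
r = a/2 = 0.335/2 = 0.168 nm.

0.168 nm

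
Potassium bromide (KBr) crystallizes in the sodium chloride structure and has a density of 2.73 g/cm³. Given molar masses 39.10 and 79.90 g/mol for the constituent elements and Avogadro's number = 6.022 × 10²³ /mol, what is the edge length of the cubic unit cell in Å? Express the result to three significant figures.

M(KBr) = 119.0 g/mol; Z = 4 formula units per cell.
a³ = Z·M/(N_A·ρ) = 4 × 119.0 / (6.022 × 10²³ × 2.73) = 2.895 × 10^-22 cm³, so a = 6.616 × 10^-8 cm = 6.62 Å.

6.62 Å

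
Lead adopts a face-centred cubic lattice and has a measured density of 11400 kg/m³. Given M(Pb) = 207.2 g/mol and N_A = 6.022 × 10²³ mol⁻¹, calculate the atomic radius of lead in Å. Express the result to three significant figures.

1.75 Å

For an FCC cell (Z = 4), a³ = Z·M/(N_A·ρ) = 4 × 207.2 / (6.022 × 10²³ × 11.40) = 1.207 × 10^-22 cm³, so a = 4.942 × 10^-8 cm = 4.942 Å.
Atoms touch along the face diagonal, so √2·a = 4r, so r = 0.3536 × a = 1.75 Å.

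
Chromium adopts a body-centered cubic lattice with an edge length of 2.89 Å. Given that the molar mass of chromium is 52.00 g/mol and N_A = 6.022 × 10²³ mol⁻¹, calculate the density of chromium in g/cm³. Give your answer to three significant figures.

A BCC unit cell contains Z = 2 atoms.
Cell volume: a³ = (2.89 Å)³ = (2.890 × 10^-8 cm)³ = 2.414 × 10^-23 cm³.
ρ = Z·M/(N_A·a³) = 2 × 52.00 / (6.022 × 10²³ × 2.414 × 10^-23) = 7.155 g/cm³.

7.15 g/cm³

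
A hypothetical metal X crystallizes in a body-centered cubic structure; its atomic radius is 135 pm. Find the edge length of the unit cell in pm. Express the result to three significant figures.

In a BCC lattice, atoms touch along the body diagonal, so √3·a = 4r.
a = 4r/√3 = 4 × 135 / 1.7321 = 312 pm.

312 pm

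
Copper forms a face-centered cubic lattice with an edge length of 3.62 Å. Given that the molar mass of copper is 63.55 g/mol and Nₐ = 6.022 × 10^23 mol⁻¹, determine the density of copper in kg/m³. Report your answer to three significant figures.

8900 kg/m³

An FCC unit cell contains Z = 4 atoms.
Cell volume: a³ = (3.62 Å)³ = (3.620 × 10^-8 cm)³ = 4.744 × 10^-23 cm³.
ρ = Z·M/(N_A·a³) = 4 × 63.55 / (6.022 × 10²³ × 4.744 × 10^-23) = 8.898 g/cm³ = 8900 kg/m³.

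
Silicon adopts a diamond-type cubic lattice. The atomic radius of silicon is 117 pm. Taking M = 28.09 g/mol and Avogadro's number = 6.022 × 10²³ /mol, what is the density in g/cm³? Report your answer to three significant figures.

In a diamond cubic lattice, nearest neighbors lie along the body diagonal with √3·a = 8r, giving a = 540.4 pm = 5.404 × 10^-8 cm.
With Z = 8, ρ = Z·M/(N_A·a³) = 8 × 28.09 / (6.022 × 10²³ × 1.578 × 10^-22) = 2.365 g/cm³.

2.36 g/cm³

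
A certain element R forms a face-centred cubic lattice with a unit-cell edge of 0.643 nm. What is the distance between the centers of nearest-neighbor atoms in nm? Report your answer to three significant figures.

In an FCC structure, atoms touch along the face diagonal, so √2·a = 4r; the nearest-neighbor distance equals 2r = 0.7071·a.
d = 0.7071 × 0.643 = 0.455 nm.

0.455 nm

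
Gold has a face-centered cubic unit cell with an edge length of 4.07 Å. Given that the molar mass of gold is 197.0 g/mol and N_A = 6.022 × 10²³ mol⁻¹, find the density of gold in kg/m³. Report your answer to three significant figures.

19400 kg/m³

An FCC unit cell contains Z = 4 atoms.
Cell volume: a³ = (4.07 Å)³ = (4.070 × 10^-8 cm)³ = 6.742 × 10^-23 cm³.
ρ = Z·M/(N_A·a³) = 4 × 197.0 / (6.022 × 10²³ × 6.742 × 10^-23) = 19.41 g/cm³ = 19400 kg/m³.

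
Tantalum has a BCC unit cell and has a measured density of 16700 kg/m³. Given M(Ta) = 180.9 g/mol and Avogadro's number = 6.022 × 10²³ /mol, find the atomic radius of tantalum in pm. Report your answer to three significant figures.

For a BCC cell (Z = 2), a³ = Z·M/(N_A·ρ) = 2 × 180.9 / (6.022 × 10²³ × 16.70) = 3.598 × 10^-23 cm³, so a = 3.301 × 10^-8 cm = 330.1 pm.
Atoms touch along the body diagonal, so √3·a = 4r, so r = 0.4330 × a = 143 pm.

143 pm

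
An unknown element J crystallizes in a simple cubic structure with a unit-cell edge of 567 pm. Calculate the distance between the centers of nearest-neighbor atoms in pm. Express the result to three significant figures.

In a simple cubic structure, atoms touch along the cell edge, so a = 2r; the nearest-neighbor distance equals 2r = 1.000·a.
d = 1.000 × 567 = 567 pm.

567 pm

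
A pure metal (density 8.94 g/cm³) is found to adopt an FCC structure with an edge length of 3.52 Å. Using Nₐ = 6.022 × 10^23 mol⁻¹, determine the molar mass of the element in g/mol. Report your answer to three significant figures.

An FCC cell has Z = 4 atoms; a = 3.520 × 10^-8 cm.
M = ρ·N_A·a³/Z = 8.94 × 6.022 × 10²³ × 4.361 × 10^-23 / 4 = 58.7 g/mol.

58.7 g/mol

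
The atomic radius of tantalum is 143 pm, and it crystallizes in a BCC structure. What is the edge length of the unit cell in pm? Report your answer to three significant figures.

330 pm

In a BCC lattice, atoms touch along the body diagonal, so √3·a = 4r.
a = 4r/√3 = 4 × 143 / 1.7321 = 330 pm.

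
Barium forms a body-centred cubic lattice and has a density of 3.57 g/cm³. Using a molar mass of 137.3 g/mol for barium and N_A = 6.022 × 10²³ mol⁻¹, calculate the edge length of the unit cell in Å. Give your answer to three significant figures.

5.04 Å

With Z = 2 atoms per BCC cell, a³ = Z·M/(N_A·ρ) = 2 × 137.3 / (6.022 × 10²³ × 3.570 g/cm³) = 1.277 × 10^-22 cm³.
a = (1.277 × 10^-22)^(1/3) = 5.036 × 10^-8 cm = 5.04 Å.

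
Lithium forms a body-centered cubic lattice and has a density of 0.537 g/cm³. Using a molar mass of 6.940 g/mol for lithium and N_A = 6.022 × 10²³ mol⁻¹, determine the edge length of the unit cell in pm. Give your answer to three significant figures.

With Z = 2 atoms per BCC cell, a³ = Z·M/(N_A·ρ) = 2 × 6.940 / (6.022 × 10²³ × 0.5370 g/cm³) = 4.292 × 10^-23 cm³.
a = (4.292 × 10^-23)^(1/3) = 3.501 × 10^-8 cm = 350 pm.

350 pm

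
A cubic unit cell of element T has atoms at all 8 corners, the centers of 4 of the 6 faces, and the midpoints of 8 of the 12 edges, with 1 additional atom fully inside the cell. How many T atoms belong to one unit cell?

6

Corner atoms are shared by 8 cells (1/8 each), face atoms by 2 (1/2 each), edge atoms by 4 (1/4 each), interior atoms are unshared.
Net atoms = 8 × 1/8 + 4 × 1/2 + 8 × 1/4 + 1 = 1 + 2 + 2 + 1 = 6.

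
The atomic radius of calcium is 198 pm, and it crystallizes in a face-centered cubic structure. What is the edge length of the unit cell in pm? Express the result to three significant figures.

In an FCC lattice, atoms touch along the face diagonal, so √2·a = 4r.
a = 4r/√2 = 4 × 198 / 1.4142 = 560 pm.

560 pm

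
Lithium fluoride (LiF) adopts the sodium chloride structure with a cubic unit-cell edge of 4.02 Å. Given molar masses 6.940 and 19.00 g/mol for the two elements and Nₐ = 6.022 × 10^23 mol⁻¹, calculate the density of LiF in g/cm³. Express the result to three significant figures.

The sodium chloride structure contains Z = 4 formula units per cell; M(LiF) = 6.940 + 19.00 = 25.94 g/mol.
a³ = (4.020 × 10^-8 cm)³ = 6.496 × 10^-23 cm³.
ρ = 4 × 25.94 / (6.022 × 10²³ × 6.496 × 10^-23) = 2.652 g/cm³.

2.65 g/cm³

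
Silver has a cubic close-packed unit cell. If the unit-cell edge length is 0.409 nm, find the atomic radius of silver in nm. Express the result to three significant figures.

0.145 nm

In an FCC lattice, atoms touch along the face diagonal, so √2·a = 4r.
r = √2·a/4 = 1.4142 × 0.409 / 4 = 0.145 nm.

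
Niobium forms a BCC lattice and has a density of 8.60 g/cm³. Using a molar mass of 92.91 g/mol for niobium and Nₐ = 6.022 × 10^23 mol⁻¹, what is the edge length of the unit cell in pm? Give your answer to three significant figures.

330 pm

With Z = 2 atoms per BCC cell, a³ = Z·M/(N_A·ρ) = 2 × 92.91 / (6.022 × 10²³ × 8.600 g/cm³) = 3.588 × 10^-23 cm³.
a = (3.588 × 10^-23)^(1/3) = 3.298 × 10^-8 cm = 330 pm.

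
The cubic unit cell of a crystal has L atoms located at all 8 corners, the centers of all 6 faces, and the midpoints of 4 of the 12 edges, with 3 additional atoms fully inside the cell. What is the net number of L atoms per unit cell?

8

Corner atoms are shared by 8 cells (1/8 each), face atoms by 2 (1/2 each), edge atoms by 4 (1/4 each), interior atoms are unshared.
Net atoms = 8 × 1/8 + 6 × 1/2 + 4 × 1/4 + 3 = 1 + 3 + 1 + 3 = 8.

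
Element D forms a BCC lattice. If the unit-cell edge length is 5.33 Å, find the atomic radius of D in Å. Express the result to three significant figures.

2.31 Å

In a BCC lattice, atoms touch along the body diagonal, so √3·a = 4r.
r = √3·a/4 = 1.7321 × 5.33 / 4 = 2.31 Å.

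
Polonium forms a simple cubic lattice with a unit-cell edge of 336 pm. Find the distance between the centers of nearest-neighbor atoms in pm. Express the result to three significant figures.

In a simple cubic structure, atoms touch along the cell edge, so a = 2r; the nearest-neighbor distance equals 2r = 1.000·a.
d = 1.000 × 336 = 336 pm.

336 pm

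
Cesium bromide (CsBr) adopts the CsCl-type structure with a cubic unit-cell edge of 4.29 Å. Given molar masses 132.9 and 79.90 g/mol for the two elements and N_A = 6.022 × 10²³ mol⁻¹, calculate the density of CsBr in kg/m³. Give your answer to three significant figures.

The CsCl-type structure contains Z = 1 formula unit per cell; M(CsBr) = 132.9 + 79.90 = 212.8 g/mol.
a³ = (4.290 × 10^-8 cm)³ = 7.895 × 10^-23 cm³.
ρ = 1 × 212.8 / (6.022 × 10²³ × 7.895 × 10^-23) = 4.476 g/cm³ = 4480 kg/m³.

4480 kg/m³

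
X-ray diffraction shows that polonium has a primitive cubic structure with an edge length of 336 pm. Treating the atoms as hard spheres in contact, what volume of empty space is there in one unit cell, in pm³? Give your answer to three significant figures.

In a simple cubic lattice atoms touch along the cell edge, so a = 2r, so r = 0.5000a = 168.0 pm.
V_cell = a³ = 3.793 × 10^7 pm³; V_atoms = 1 × (4/3)πr³ = 1.986 × 10^7 pm³.
Empty space = 3.793 × 10^7 − 1.986 × 10^7 = 1.81 × 10^7 pm³.

1.81 × 10^7 pm³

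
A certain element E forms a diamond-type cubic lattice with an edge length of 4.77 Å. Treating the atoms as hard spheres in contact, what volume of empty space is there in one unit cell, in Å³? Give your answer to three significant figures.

71.6 Å³

In a diamond cubic lattice nearest neighbors lie along the body diagonal with √3·a = 8r, so r = 0.2165a = 1.033 Å.
V_cell = a³ = 108.5 Å³; V_atoms = 8 × (4/3)πr³ = 36.91 Å³.
Empty space = 108.5 − 36.91 = 71.6 Å³.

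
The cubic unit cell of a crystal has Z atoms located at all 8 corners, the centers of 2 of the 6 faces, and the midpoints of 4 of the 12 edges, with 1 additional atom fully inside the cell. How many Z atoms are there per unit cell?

4

Corner atoms are shared by 8 cells (1/8 each), face atoms by 2 (1/2 each), edge atoms by 4 (1/4 each), interior atoms are unshared.
Net atoms = 8 × 1/8 + 2 × 1/2 + 4 × 1/4 + 1 = 1 + 1 + 1 + 1 = 4.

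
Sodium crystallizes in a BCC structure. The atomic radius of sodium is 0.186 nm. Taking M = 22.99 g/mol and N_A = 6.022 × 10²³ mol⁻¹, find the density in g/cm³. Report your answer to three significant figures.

0.963 g/cm³

In a BCC lattice, atoms touch along the body diagonal, so √3·a = 4r, giving a = 0.4295 nm = 4.295 × 10^-8 cm.
With Z = 2, ρ = Z·M/(N_A·a³) = 2 × 22.99 / (6.022 × 10²³ × 7.926 × 10^-23) = 0.9634 g/cm³.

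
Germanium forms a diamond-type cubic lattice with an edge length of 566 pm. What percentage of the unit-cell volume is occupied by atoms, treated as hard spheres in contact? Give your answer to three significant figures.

34.0%

In a diamond cubic lattice nearest neighbors lie along the body diagonal with √3·a = 8r, so r = 0.2165a = 122.5 pm.
Packing fraction = Z·(4/3)πr³ / a³ = 8 × (4/3)π × (122.5)³ / (566)³ = 0.3401 = 34.0%.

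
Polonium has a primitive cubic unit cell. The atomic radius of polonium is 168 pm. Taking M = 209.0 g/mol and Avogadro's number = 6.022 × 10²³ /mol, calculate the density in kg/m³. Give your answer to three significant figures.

In a simple cubic lattice, atoms touch along the cell edge, so a = 2r, giving a = 336.0 pm = 3.360 × 10^-8 cm.
With Z = 1, ρ = Z·M/(N_A·a³) = 1 × 209.0 / (6.022 × 10²³ × 3.793 × 10^-23) = 9.149 g/cm³ = 9150 kg/m³.

9150 kg/m³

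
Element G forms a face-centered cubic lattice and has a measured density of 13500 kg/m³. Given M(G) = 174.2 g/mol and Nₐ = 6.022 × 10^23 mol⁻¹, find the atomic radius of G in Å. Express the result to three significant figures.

For an FCC cell (Z = 4), a³ = Z·M/(N_A·ρ) = 4 × 174.2 / (6.022 × 10²³ × 13.50) = 8.571 × 10^-23 cm³, so a = 4.409 × 10^-8 cm = 4.409 Å.
Atoms touch along the face diagonal, so √2·a = 4r, so r = 0.3536 × a = 1.56 Å.

1.56 Å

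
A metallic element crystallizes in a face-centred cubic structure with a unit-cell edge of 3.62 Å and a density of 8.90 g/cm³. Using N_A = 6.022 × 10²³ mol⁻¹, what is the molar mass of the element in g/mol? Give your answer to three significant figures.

63.6 g/mol

An FCC cell has Z = 4 atoms; a = 3.620 × 10^-8 cm.
M = ρ·N_A·a³/Z = 8.90 × 6.022 × 10²³ × 4.744 × 10^-23 / 4 = 63.6 g/mol.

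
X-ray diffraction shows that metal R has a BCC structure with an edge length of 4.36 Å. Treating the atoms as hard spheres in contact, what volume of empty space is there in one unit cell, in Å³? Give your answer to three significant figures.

In a BCC lattice atoms touch along the body diagonal, so √3·a = 4r, so r = 0.4330a = 1.888 Å.
V_cell = a³ = 82.88 Å³; V_atoms = 2 × (4/3)πr³ = 56.37 Å³.
Empty space = 82.88 − 56.37 = 26.5 Å³.

26.5 Å³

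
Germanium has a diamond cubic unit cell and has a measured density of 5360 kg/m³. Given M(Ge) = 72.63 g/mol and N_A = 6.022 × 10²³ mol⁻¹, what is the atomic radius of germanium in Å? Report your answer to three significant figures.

For a diamond cubic cell (Z = 8), a³ = Z·M/(N_A·ρ) = 8 × 72.63 / (6.022 × 10²³ × 5.360) = 1.800 × 10^-22 cm³, so a = 5.646 × 10^-8 cm = 5.646 Å.
Nearest neighbors lie along the body diagonal with √3·a = 8r, so r = 0.2165 × a = 1.22 Å.

1.22 Å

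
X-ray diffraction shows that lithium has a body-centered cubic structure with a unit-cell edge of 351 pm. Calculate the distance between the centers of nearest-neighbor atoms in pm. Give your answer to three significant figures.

In a BCC structure, atoms touch along the body diagonal, so √3·a = 4r; the nearest-neighbor distance equals 2r = 0.8660·a.
d = 0.8660 × 351 = 304 pm.

304 pm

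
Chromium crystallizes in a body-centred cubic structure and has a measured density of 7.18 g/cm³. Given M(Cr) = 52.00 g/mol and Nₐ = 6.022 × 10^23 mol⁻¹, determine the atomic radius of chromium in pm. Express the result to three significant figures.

For a BCC cell (Z = 2), a³ = Z·M/(N_A·ρ) = 2 × 52.00 / (6.022 × 10²³ × 7.180) = 2.405 × 10^-23 cm³, so a = 2.887 × 10^-8 cm = 288.7 pm.
Atoms touch along the body diagonal, so √3·a = 4r, so r = 0.4330 × a = 125 pm.

125 pm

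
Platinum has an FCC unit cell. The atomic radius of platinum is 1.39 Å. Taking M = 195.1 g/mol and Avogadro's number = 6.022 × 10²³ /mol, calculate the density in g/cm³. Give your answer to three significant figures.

In an FCC lattice, atoms touch along the face diagonal, so √2·a = 4r, giving a = 3.932 Å = 3.932 × 10^-8 cm.
With Z = 4, ρ = Z·M/(N_A·a³) = 4 × 195.1 / (6.022 × 10²³ × 6.077 × 10^-23) = 21.33 g/cm³.

21.3 g/cm³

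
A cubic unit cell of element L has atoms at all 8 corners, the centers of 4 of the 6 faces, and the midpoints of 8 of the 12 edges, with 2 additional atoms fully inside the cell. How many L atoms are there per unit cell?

7

Corner atoms are shared by 8 cells (1/8 each), face atoms by 2 (1/2 each), edge atoms by 4 (1/4 each), interior atoms are unshared.
Net atoms = 8 × 1/8 + 4 × 1/2 + 8 × 1/4 + 2 = 1 + 2 + 2 + 2 = 7.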